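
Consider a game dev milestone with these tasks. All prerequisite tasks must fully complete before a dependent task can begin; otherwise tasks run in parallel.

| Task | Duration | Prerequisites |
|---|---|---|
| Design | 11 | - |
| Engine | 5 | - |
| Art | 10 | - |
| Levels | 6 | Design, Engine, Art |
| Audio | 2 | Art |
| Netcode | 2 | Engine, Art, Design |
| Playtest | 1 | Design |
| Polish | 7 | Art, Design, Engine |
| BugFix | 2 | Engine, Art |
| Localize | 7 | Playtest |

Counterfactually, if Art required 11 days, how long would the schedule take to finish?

19

The binding path is Design→Playtest→Localize = 11+1+7 = 19; finish at 19 days.
Art is off the critical path — its longest chain is 17 days, giving 2 of slack.
That remains the longest chain; total 19 days.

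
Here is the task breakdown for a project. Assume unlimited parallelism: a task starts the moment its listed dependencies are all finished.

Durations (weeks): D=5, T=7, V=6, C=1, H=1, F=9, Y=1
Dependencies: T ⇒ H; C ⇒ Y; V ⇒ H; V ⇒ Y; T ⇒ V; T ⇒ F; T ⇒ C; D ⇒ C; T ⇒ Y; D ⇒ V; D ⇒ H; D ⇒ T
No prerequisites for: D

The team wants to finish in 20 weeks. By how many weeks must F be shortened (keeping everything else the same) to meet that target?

1

Current finish: 21 weeks; target: 20.
F is on every critical path, so each week cut from F cuts the finish by one (this holds down to a finish of 19).
Need 21 − 20 = 1 week off F → F becomes 8 weeks, finish becomes 20.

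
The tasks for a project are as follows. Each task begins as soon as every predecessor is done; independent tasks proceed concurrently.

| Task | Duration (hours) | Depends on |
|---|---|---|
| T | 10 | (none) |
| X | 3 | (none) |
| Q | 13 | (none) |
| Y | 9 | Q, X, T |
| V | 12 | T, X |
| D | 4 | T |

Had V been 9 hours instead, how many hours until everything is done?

As given, the longest chain is T→V = 10+12 = 22, so the finish is 22 hours.
V is on the critical path; changing it to 9 makes that path 19 hours.
The binding chain switches to Q→Y = 13+9 = 22; finish 22 hours.

22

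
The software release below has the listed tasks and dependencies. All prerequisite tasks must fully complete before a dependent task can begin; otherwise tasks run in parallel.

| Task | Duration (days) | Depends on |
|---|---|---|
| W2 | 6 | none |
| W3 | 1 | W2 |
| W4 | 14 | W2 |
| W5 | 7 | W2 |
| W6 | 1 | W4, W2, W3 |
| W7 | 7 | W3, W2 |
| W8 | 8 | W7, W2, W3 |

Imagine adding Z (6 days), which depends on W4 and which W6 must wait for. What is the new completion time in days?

27

Originally the plan takes 22 days.
With Z inserted, W6 now waits for max(W4, W2, W3, Z).
New critical path: W2→W4→Z→W6 = 6+14+6+1 = 27 ⇒ 27 days.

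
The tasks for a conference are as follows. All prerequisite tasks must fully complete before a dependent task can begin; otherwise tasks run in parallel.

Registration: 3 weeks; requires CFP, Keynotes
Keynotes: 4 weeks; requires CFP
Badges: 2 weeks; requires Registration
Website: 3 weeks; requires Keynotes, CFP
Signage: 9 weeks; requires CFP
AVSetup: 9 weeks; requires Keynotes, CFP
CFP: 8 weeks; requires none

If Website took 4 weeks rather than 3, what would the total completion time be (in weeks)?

21

The binding path is CFP→Keynotes→AVSetup = 8+4+9 = 21; finish at 21 weeks.
The longest path through Website is only 15 weeks, so Website has float 6.
No other chain overtakes it, so the finish is 21 weeks.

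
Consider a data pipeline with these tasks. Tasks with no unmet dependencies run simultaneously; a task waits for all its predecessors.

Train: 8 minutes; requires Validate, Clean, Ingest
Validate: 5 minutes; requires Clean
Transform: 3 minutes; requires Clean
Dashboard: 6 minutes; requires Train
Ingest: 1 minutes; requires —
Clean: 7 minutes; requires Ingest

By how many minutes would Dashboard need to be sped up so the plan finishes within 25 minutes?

Current finish: 27 minutes; target: 25.
Dashboard is on every critical path, so each minute cut from Dashboard cuts the finish by one (this holds down to a finish of 22).
Need 27 − 25 = 2 minutes off Dashboard → Dashboard becomes 4 minutes, finish becomes 25.

2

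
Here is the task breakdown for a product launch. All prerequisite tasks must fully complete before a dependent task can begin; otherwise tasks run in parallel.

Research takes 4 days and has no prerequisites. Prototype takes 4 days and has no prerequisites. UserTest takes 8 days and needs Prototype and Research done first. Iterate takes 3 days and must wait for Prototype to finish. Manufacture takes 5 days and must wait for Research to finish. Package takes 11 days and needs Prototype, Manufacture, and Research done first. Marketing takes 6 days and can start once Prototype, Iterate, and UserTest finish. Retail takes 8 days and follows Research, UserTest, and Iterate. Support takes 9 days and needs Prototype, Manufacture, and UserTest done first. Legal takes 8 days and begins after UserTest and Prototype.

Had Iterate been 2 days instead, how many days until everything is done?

Actual critical path: Research→UserTest→Support = 4+8+9 = 21 ⇒ 21 days.
Iterate is off the critical path — its longest chain is 15 days, giving 6 of slack.
The critical path is still Research→UserTest→Support; finish is now 21 days.

21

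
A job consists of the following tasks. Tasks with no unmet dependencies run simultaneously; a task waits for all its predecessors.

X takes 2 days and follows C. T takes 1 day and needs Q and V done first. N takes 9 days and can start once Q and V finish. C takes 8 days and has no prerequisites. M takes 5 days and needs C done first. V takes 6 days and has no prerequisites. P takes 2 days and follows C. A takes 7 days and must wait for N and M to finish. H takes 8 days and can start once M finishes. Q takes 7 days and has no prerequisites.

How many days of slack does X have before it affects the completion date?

Q→N→A = 7+9+7 = 23 sets the makespan at 23 days.
The longest chain containing X totals 10 days.
Slack of X = 21 − 8 = 13 days.

13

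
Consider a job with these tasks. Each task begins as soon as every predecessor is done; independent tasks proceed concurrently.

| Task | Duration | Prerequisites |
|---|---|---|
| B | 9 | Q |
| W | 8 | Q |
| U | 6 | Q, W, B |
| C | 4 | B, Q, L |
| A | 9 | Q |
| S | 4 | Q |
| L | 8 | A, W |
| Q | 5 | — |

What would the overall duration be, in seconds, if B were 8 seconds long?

Actual critical path: Q→A→L→C = 5+9+8+4 = 26 ⇒ 26 seconds.
The longest path through B is only 20 seconds, so B has float 6.
The critical path is still Q→A→L→C; finish is now 26 seconds.

26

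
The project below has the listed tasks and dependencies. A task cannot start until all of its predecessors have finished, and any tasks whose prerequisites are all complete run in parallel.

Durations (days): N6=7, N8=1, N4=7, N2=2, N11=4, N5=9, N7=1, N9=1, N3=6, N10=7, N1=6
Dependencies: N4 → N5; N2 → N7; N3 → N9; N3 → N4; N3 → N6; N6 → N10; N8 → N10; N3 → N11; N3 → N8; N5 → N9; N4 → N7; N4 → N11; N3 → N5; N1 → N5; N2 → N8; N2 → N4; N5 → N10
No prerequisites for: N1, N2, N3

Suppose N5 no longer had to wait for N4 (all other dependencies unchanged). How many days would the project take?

Original critical path: N3→N4→N5→N10 = 6+7+9+7 = 29 ⇒ 29 days.
Without N4→N5, N5's earliest start moves from 13 to 6.
New critical path: N1→N5→N10 = 6+9+7 = 22 ⇒ 22 days.

22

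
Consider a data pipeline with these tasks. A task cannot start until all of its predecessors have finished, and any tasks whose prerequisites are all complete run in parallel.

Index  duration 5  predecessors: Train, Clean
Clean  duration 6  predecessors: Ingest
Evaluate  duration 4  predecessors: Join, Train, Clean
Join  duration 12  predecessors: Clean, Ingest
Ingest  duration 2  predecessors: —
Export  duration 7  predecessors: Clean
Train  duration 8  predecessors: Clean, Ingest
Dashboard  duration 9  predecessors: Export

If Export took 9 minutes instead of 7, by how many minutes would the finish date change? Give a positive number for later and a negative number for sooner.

2

As given, the longest chain is Ingest→Clean→Export→Dashboard = 2+6+7+9 = 24, so the finish is 24 minutes.
Export lies on that path, so at 9 minutes the path becomes 26 minutes.
That remains the longest chain; total 26 minutes.
Change in finish: 26 − 24 = +2 minutes.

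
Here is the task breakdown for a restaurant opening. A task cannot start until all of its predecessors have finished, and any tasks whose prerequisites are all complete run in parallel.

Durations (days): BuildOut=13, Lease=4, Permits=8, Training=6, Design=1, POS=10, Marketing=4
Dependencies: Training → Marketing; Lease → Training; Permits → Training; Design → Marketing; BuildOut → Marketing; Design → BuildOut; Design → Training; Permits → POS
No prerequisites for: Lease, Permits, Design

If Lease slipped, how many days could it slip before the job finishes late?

4

The longest chain is Permits→Training→Marketing = 8+6+4 = 18; overall finish 18 days.
Lease finishes as early as 4 and must finish by 8.
Float = 18 − 14 = 4.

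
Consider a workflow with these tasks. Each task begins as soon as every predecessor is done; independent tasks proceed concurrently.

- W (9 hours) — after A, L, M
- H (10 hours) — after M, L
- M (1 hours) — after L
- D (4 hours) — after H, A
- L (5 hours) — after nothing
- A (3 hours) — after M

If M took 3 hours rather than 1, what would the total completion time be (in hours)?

The binding path is L→M→H→D = 5+1+10+4 = 20; finish at 20 hours.
Since M is critical, the +2 change carries straight to that chain (now 22 hours).
No other chain overtakes it, so the finish is 22 hours.

22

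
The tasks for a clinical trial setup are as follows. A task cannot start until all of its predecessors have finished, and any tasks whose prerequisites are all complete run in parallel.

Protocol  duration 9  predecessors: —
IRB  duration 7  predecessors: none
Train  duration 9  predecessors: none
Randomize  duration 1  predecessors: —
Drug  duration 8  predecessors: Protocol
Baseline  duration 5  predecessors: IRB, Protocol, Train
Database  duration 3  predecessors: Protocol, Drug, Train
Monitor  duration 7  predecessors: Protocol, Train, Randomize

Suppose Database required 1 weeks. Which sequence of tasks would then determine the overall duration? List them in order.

Critical path before the change: Protocol→Drug→Database = 9+8+3 = 20 giving 20 weeks.
Since Database is critical, the -2 change carries straight to that chain (now 18 weeks).
That remains the longest chain; total 18 weeks.

Protocol, Drug, Database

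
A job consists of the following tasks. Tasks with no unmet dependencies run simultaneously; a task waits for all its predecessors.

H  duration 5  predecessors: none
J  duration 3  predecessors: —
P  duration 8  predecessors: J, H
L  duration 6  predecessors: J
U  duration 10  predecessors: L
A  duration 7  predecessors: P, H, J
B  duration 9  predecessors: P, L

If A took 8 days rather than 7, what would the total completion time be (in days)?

As given, the longest chain is H→P→B = 5+8+9 = 22, so the finish is 22 days.
A has 2 days of float (longest path through it is 20).
No other chain overtakes it, so the finish is 22 days.

22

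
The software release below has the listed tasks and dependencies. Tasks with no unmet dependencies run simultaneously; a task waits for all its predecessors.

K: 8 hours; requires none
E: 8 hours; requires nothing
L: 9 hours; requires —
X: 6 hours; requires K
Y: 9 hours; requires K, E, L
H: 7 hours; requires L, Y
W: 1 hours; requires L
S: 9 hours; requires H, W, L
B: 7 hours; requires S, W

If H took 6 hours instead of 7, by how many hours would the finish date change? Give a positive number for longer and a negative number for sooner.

Actual critical path: L→Y→H→S→B = 9+9+7+9+7 = 41 ⇒ 41 hours.
H is on the critical path; changing it to 6 makes that path 40 hours.
That remains the longest chain; total 40 hours.
Change in finish: 40 − 41 = -1 hours.

-1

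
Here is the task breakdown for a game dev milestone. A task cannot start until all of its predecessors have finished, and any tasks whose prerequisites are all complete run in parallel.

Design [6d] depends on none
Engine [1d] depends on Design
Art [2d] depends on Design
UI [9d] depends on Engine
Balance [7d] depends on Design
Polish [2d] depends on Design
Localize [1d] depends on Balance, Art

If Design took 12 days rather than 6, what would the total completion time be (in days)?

Actual critical path: Design→Engine→UI = 6+1+9 = 16 ⇒ 16 days.
Design is on the critical path; changing it to 12 makes that path 22 days.
That remains the longest chain; total 22 days.

22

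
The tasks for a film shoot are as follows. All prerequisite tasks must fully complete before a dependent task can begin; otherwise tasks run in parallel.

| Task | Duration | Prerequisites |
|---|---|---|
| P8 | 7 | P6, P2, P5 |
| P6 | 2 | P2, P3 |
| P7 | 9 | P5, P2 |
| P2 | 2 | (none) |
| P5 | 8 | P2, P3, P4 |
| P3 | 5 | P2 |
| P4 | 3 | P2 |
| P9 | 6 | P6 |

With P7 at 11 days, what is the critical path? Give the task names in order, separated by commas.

Baseline: P2→P3→P5→P7 = 2+5+8+9 = 24 → 24 days.
P7 is on the critical path; changing it to 11 makes that path 26 days.
No other chain overtakes it, so the finish is 26 days.

P2, P3, P5, P7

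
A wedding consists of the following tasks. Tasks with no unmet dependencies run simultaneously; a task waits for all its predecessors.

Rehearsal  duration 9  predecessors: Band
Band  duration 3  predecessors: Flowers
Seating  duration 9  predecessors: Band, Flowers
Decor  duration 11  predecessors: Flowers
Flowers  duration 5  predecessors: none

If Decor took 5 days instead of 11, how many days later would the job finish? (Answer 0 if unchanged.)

Actual critical path: Flowers→Band→Seating = 5+3+9 = 17 ⇒ 17 days.
Decor is off the critical path — its longest chain is 16 days, giving 1 of slack.
No other chain overtakes it, so the finish is 17 days.
Change in finish: 17 − 17 = +0 days.

0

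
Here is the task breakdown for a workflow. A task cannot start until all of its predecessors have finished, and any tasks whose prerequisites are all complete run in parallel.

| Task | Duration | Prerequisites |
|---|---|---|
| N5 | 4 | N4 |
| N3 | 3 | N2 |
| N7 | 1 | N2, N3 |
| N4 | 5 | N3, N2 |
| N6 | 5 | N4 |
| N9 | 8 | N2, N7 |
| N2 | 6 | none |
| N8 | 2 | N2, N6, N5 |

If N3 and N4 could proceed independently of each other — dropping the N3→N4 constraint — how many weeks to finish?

Before: longest chain N2→N3→N4→N6→N8 = 6+3+5+5+2 = 21, finish 21.
Without N3→N4, N4's earliest start moves from 9 to 6.
After: N2→N3→N7→N9 = 6+3+1+8 = 18 → 18 weeks.

18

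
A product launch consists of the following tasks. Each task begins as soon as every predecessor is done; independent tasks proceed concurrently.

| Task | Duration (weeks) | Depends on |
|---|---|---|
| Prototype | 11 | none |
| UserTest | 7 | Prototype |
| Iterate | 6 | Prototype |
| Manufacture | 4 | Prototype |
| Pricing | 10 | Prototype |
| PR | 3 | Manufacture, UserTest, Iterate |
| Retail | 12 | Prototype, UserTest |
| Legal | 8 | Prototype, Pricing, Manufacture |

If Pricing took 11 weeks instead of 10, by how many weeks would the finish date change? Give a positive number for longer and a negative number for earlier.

Actual critical path: Prototype→UserTest→Retail = 11+7+12 = 30 ⇒ 30 weeks.
Pricing has 1 week of float (longest path through it is 29).
No other chain overtakes it, so the finish is 30 weeks.
Change in finish: 30 − 30 = +0 weeks.

0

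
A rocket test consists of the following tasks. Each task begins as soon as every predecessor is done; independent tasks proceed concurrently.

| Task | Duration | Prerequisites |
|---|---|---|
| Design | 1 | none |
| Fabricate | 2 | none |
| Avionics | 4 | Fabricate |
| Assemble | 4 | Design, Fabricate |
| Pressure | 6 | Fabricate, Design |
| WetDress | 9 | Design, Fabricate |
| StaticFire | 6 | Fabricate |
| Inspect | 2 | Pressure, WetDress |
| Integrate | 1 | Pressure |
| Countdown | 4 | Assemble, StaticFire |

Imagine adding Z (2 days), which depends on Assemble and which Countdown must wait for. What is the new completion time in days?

Originally the schedule takes 13 days.
With Z inserted, Countdown now waits for max(Assemble, StaticFire, Z).
New critical path: Fabricate→WetDress→Inspect = 2+9+2 = 13 ⇒ 13 days.

13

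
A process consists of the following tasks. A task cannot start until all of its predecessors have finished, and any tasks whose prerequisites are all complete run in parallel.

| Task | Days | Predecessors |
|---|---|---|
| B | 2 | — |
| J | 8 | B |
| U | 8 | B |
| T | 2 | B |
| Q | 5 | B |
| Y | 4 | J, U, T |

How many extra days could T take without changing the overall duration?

Critical path: B→J→Y = 2+8+4 = 14, so the finish is 14 days.
The longest chain containing T totals 8 days.
Slack of T = 8 − 2 = 6 days.

6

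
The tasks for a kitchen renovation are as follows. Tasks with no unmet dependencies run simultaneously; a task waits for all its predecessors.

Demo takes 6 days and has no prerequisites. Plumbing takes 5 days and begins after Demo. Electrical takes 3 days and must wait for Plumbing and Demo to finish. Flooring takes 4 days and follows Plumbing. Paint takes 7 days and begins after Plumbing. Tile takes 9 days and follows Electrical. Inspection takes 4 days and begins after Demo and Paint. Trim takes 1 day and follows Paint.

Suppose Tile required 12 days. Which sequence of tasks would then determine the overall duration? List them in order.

The binding path is Demo→Plumbing→Electrical→Tile = 6+5+3+9 = 23; finish at 23 days.
Tile is on the critical path; changing it to 12 makes that path 26 days.
No other chain overtakes it, so the finish is 26 days.

Demo, Plumbing, Electrical, Tile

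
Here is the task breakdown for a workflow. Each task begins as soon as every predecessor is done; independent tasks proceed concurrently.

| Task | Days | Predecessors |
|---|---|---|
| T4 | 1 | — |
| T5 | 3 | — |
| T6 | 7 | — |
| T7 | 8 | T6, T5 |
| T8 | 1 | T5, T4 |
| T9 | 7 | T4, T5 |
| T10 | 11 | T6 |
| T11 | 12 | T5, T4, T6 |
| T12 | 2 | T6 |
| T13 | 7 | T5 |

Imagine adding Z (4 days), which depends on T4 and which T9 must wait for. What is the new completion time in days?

19

Originally the job takes 19 days.
With Z inserted, T9 now waits for max(T4, T5, Z).
New critical path: T6→T11 = 7+12 = 19 ⇒ 19 days.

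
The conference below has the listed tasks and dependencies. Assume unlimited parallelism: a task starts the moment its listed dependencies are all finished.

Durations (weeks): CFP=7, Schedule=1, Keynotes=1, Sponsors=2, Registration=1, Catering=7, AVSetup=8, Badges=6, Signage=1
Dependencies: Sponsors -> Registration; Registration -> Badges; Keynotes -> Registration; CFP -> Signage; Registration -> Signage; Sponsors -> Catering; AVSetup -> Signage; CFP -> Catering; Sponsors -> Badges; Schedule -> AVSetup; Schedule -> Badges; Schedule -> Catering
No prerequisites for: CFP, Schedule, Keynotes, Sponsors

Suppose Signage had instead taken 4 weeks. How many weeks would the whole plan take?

14

Critical path before the change: CFP→Catering = 7+7 = 14 giving 14 weeks.
Signage is off the critical path — its longest chain is 10 weeks, giving 4 of slack.
The critical path is still CFP→Catering; finish is now 14 weeks.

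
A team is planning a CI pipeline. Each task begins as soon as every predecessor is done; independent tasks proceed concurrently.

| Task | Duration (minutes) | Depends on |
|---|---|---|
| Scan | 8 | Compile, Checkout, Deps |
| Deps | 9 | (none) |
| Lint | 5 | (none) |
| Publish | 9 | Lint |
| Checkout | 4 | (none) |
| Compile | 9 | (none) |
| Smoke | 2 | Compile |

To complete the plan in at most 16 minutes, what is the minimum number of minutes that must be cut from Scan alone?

1

Current finish: 17 minutes; target: 16.
Scan is on every critical path, so each minute cut from Scan cuts the finish by one (this holds down to a finish of 14).
Need 17 − 16 = 1 minute off Scan → Scan becomes 7 minutes, finish becomes 16.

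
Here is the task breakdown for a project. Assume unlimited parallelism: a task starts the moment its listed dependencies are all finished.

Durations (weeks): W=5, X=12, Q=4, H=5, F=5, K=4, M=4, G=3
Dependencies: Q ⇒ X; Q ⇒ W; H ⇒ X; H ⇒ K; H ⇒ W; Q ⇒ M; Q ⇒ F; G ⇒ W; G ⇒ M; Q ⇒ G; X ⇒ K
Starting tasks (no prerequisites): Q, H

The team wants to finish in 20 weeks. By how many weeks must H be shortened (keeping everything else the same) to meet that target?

1

Current finish: 21 weeks; target: 20.
H is on every critical path, so each week cut from H cuts the finish by one (this holds down to a finish of 20).
Need 21 − 20 = 1 week off H → H becomes 4 weeks, finish becomes 20.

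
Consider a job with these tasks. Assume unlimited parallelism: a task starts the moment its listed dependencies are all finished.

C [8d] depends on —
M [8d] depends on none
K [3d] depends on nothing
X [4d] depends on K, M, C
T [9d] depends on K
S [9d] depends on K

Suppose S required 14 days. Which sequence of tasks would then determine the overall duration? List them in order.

As given, the longest chain is K→S = 3+9 = 12, so the finish is 12 days.
S is on the critical path; changing it to 14 makes that path 17 days.
The critical path is still K→S; finish is now 17 days.

K, S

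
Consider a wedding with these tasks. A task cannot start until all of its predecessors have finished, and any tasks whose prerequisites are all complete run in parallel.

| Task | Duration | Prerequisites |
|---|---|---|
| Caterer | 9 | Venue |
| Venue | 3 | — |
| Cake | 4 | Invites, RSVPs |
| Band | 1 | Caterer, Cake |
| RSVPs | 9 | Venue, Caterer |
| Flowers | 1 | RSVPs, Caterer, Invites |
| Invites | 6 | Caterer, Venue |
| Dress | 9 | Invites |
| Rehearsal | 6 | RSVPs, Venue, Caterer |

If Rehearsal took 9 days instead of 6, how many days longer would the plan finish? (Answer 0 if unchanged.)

Baseline: Venue→Caterer→RSVPs→Rehearsal = 3+9+9+6 = 27 → 27 days.
Rehearsal is on the critical path; changing it to 9 makes that path 30 days.
The critical path is still Venue→Caterer→RSVPs→Rehearsal; finish is now 30 days.
Change in finish: 30 − 27 = +3 days.

3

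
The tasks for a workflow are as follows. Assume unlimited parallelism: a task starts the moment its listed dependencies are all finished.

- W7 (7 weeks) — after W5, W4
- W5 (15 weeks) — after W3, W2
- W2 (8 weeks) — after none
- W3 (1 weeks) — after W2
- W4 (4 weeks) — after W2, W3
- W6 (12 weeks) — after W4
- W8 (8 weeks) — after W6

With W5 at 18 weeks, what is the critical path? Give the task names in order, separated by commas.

As given, the longest chain is W2→W3→W4→W6→W8 = 8+1+4+12+8 = 33, so the finish is 33 weeks.
W5 has 2 weeks of float (longest path through it is 31).
Now W2→W3→W5→W7 = 8+1+18+7 = 34 is longest, so the finish becomes 34 weeks.

W2, W3, W5, W7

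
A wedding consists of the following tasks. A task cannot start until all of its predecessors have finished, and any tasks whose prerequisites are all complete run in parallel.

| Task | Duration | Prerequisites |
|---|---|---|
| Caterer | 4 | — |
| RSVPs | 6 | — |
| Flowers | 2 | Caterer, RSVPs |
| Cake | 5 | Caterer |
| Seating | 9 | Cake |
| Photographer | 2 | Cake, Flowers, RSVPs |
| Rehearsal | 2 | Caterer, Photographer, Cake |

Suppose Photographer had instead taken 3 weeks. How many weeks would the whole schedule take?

18

The binding path is Caterer→Cake→Seating = 4+5+9 = 18; finish at 18 weeks.
The longest path through Photographer is only 13 weeks, so Photographer has float 5.
The critical path is still Caterer→Cake→Seating; finish is now 18 weeks.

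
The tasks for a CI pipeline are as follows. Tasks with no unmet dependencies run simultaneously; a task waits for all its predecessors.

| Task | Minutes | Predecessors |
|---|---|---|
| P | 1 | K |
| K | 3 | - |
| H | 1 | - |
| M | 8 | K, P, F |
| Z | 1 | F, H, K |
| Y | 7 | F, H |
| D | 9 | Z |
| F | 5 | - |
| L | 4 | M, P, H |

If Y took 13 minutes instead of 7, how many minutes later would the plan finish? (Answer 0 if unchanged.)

Actual critical path: F→M→L = 5+8+4 = 17 ⇒ 17 minutes.
Y has 5 minutes of float (longest path through it is 12).
Now F→Y = 5+13 = 18 is longest, so the finish becomes 18 minutes.
Change in finish: 18 − 17 = +1 minutes.

1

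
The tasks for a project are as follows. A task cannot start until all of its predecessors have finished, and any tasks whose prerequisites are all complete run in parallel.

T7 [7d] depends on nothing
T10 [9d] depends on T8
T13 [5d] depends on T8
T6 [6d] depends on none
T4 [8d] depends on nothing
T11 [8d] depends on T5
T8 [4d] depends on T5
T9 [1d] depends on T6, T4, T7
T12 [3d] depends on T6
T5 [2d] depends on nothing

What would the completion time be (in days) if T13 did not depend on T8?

15

Before: longest chain T5→T8→T10 = 2+4+9 = 15, finish 15.
Without T8→T13, T13's earliest start moves from 6 to 0.
New critical path: T5→T8→T10 = 2+4+9 = 15 ⇒ 15 days.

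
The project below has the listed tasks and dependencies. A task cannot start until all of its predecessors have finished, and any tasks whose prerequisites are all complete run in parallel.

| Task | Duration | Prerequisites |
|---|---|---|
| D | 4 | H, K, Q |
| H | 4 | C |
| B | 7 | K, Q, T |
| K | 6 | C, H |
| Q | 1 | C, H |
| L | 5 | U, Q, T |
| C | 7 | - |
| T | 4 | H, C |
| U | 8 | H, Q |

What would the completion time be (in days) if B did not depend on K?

Before: longest chain C→H→Q→U→L = 7+4+1+8+5 = 25, finish 25.
Without K→B, B's earliest start moves from 17 to 15.
New critical path: C→H→Q→U→L = 7+4+1+8+5 = 25 ⇒ 25 days.

25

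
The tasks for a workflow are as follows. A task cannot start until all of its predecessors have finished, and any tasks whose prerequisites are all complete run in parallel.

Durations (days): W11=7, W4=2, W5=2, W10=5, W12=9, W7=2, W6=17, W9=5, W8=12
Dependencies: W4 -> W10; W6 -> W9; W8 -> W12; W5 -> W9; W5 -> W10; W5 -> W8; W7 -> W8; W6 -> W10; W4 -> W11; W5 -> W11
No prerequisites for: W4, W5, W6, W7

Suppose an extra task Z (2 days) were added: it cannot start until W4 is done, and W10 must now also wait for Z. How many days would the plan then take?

23

Originally the plan takes 23 days.
With Z inserted, W10 now waits for max(W6, W4, W5, Z).
New critical path: W5→W8→W12 = 2+12+9 = 23 ⇒ 23 days.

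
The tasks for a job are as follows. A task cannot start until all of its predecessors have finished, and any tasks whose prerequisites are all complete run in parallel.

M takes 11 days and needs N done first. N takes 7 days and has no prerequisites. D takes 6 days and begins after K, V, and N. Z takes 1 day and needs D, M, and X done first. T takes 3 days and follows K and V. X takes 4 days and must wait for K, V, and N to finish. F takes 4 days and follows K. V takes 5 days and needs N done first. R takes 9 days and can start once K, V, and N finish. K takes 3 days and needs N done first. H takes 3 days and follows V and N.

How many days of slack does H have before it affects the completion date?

6

Critical path: N→V→R = 7+5+9 = 21, so the finish is 21 days.
The longest chain containing H totals 15 days.
So H can slip 21 − 15 = 6 days.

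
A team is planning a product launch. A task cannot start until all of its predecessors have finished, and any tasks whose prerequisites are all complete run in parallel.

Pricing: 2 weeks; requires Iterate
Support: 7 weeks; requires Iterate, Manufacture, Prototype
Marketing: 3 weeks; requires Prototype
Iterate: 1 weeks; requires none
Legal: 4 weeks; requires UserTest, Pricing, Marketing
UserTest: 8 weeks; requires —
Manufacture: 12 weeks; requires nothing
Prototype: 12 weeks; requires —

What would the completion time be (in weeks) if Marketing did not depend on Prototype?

With the dependency in place, Prototype→Marketing→Legal = 12+3+4 = 19 sets the finish at 19 weeks.
Without Prototype→Marketing, Marketing's earliest start moves from 12 to 0.
After: Prototype→Support = 12+7 = 19 → 19 weeks.

19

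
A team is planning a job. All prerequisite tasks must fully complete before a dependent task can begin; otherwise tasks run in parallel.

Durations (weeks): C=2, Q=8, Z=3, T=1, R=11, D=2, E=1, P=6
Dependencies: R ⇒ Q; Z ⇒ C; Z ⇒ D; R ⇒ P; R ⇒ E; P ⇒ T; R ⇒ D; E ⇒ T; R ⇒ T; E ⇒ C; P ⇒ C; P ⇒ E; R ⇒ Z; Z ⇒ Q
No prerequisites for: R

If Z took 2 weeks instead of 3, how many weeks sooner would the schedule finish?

1

Critical path before the change: R→Z→Q = 11+3+8 = 22 giving 22 weeks.
Since Z is critical, the -1 change carries straight to that chain (now 21 weeks).
No other chain overtakes it, so the finish is 21 weeks.
Change in finish: 21 − 22 = -1 weeks.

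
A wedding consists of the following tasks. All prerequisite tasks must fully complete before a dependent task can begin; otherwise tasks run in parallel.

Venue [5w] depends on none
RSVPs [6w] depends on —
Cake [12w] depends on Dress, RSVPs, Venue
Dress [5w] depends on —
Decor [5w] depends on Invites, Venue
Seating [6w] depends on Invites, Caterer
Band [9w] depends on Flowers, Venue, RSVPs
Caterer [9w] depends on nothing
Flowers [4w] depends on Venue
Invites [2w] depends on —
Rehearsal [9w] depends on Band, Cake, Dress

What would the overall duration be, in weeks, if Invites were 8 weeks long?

The binding path is Venue→Flowers→Band→Rehearsal = 5+4+9+9 = 27; finish at 27 weeks.
Invites is off the critical path — its longest chain is 8 weeks, giving 19 of slack.
That remains the longest chain; total 27 weeks.

27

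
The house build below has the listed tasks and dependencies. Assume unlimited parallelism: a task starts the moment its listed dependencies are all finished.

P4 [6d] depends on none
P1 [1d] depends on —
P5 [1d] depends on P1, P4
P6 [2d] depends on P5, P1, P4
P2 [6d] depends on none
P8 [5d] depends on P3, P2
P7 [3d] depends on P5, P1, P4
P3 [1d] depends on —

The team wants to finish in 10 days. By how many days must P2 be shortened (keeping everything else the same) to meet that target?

1

Current finish: 11 days; target: 10.
P2 is on every critical path, so each day cut from P2 cuts the finish by one (this holds down to a finish of 10).
Need 11 − 10 = 1 day off P2 → P2 becomes 5 days, finish becomes 10.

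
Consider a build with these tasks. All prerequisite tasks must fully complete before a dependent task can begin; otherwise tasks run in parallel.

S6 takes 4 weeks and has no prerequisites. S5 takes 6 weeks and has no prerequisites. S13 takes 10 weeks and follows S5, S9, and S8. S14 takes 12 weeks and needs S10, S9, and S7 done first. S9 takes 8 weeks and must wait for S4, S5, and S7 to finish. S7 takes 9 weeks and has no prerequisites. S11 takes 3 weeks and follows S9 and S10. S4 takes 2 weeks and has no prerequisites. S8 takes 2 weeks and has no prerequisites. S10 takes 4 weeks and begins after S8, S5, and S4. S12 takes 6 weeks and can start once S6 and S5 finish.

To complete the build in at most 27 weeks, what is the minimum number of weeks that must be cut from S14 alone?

2

Current finish: 29 weeks; target: 27.
S14 is on every critical path, so each week cut from S14 cuts the finish by one (this holds down to a finish of 27).
Need 29 − 27 = 2 weeks off S14 → S14 becomes 10 weeks, finish becomes 27.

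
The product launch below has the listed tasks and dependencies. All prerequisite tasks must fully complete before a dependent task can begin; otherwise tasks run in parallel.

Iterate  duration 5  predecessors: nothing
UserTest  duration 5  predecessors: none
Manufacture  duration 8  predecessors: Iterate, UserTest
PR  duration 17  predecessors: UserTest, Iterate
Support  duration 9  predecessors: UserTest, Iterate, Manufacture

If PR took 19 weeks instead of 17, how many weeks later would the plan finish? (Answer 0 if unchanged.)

The binding path is UserTest→PR = 5+17 = 22; finish at 22 weeks.
Since PR is critical, the +2 change carries straight to that chain (now 24 weeks).
The critical path is still UserTest→PR; finish is now 24 weeks.
Change in finish: 24 − 22 = +2 weeks.

2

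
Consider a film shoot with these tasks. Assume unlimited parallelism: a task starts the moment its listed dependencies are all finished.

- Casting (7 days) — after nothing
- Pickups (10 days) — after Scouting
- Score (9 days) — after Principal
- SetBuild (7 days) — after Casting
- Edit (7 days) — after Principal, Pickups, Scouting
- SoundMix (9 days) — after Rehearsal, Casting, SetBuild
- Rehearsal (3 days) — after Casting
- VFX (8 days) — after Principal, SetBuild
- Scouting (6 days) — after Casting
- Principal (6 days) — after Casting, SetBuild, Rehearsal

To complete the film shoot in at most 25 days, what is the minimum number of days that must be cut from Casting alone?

Current finish: 30 days; target: 25.
Casting is on every critical path, so each day cut from Casting cuts the finish by one (this holds down to a finish of 24).
Need 30 − 25 = 5 days off Casting → Casting becomes 2 days, finish becomes 25.

5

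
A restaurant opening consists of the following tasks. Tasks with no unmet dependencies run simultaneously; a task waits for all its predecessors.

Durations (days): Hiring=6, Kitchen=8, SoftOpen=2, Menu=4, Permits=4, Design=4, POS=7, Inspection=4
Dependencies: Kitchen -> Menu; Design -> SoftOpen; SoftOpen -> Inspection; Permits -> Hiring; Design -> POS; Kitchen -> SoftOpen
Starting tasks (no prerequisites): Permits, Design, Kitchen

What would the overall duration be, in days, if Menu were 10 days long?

As given, the longest chain is Kitchen→SoftOpen→Inspection = 8+2+4 = 14, so the finish is 14 days.
The longest path through Menu is only 12 days, so Menu has float 2.
The binding chain switches to Kitchen→Menu = 8+10 = 18; finish 18 days.

18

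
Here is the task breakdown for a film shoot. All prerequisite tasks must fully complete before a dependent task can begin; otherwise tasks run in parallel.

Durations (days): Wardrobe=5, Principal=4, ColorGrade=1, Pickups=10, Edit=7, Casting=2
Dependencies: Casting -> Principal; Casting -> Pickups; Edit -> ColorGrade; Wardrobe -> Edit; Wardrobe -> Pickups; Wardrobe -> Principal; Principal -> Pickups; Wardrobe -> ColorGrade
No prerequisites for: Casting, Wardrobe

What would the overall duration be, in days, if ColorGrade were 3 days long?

19

Critical path before the change: Wardrobe→Principal→Pickups = 5+4+10 = 19 giving 19 days.
ColorGrade has 6 days of float (longest path through it is 13).
That remains the longest chain; total 19 days.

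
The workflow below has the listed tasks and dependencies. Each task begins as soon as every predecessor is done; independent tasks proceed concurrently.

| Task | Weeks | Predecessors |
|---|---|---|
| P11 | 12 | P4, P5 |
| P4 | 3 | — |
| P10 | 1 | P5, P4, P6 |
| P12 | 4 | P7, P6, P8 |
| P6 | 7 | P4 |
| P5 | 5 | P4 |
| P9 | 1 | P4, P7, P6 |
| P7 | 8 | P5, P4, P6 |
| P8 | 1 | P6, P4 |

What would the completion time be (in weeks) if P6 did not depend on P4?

20

Before: longest chain P4→P6→P7→P12 = 3+7+8+4 = 22, finish 22.
Without P4→P6, P6's earliest start moves from 3 to 0.
New critical path: P4→P5→P7→P12 = 3+5+8+4 = 20 ⇒ 20 weeks.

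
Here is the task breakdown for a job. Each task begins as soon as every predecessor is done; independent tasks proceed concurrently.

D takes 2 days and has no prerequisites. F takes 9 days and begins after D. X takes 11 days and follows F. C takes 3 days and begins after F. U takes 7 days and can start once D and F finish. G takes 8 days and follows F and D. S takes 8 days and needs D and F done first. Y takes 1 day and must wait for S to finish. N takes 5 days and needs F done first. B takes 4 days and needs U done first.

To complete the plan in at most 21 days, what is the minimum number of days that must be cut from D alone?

1

Current finish: 22 days; target: 21.
D is on every critical path, so each day cut from D cuts the finish by one (this holds down to a finish of 21).
Need 22 − 21 = 1 day off D → D becomes 1 day, finish becomes 21.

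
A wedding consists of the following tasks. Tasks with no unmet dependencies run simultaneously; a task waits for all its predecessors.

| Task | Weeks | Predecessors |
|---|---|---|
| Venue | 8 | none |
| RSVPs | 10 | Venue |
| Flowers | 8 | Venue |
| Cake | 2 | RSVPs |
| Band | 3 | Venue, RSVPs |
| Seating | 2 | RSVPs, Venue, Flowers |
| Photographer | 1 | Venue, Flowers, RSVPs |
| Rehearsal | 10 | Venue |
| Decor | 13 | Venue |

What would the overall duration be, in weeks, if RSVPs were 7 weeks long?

21

Critical path before the change: Venue→RSVPs→Band = 8+10+3 = 21 giving 21 weeks.
RSVPs lies on that path, so at 7 weeks the path becomes 18 weeks.
Now Venue→Decor = 8+13 = 21 is longest, so the finish becomes 21 weeks.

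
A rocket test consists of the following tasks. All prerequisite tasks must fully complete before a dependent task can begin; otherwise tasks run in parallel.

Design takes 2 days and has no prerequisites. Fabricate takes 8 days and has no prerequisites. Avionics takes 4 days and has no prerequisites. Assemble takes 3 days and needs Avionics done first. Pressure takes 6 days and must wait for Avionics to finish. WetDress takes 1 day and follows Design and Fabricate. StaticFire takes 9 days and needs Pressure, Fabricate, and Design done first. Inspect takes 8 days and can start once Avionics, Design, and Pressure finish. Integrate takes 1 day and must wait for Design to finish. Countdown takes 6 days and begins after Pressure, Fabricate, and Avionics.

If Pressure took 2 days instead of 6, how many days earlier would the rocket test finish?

Actual critical path: Avionics→Pressure→StaticFire = 4+6+9 = 19 ⇒ 19 days.
Since Pressure is critical, the -4 change carries straight to that chain (now 15 days).
New critical path: Fabricate→StaticFire = 8+9 = 17 ⇒ 17 days.
Change in finish: 17 − 19 = -2 days.

2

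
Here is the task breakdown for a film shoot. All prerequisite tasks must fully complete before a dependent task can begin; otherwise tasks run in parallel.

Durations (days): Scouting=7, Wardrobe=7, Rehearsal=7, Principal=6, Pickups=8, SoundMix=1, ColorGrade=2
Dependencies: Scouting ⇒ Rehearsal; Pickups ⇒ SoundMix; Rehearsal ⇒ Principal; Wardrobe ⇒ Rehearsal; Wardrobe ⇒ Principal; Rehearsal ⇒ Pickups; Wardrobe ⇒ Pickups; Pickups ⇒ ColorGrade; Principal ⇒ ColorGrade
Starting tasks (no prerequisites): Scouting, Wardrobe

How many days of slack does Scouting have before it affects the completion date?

0

The longest chain is Scouting→Rehearsal→Pickups→ColorGrade = 7+7+8+2 = 24; overall finish 24 days.
Scouting finishes as early as 7 and must finish by 7.
So Scouting can slip 7 − 7 = 0 days.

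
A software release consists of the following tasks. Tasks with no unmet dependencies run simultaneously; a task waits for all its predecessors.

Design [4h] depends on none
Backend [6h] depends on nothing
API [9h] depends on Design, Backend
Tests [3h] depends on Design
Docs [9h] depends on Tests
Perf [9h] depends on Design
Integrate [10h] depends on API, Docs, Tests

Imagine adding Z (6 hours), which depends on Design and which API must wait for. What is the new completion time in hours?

29

Originally the schedule takes 26 hours.
With Z inserted, API now waits for max(Design, Backend, Z).
New critical path: Design→Z→API→Integrate = 4+6+9+10 = 29 ⇒ 29 hours.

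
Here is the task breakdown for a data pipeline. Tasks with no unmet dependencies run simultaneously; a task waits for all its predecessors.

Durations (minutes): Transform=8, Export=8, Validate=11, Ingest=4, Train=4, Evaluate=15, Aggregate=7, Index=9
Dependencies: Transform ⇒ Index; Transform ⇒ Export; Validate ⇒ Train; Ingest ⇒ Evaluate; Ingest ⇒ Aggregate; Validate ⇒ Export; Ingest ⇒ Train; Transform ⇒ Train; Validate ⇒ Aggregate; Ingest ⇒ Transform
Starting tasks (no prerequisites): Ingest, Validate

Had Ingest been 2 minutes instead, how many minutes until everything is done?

The binding path is Ingest→Transform→Index = 4+8+9 = 21; finish at 21 minutes.
Since Ingest is critical, the -2 change carries straight to that chain (now 19 minutes).
That remains the longest chain; total 19 minutes.

19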